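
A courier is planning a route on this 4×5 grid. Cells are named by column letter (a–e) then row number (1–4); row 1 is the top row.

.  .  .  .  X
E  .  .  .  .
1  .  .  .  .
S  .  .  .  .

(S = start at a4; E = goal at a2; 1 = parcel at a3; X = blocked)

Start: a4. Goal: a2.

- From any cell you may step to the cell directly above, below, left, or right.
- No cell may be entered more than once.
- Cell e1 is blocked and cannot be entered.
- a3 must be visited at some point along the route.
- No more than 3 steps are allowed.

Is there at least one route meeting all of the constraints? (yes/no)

One route that works: a4 → a3 → a2.

yes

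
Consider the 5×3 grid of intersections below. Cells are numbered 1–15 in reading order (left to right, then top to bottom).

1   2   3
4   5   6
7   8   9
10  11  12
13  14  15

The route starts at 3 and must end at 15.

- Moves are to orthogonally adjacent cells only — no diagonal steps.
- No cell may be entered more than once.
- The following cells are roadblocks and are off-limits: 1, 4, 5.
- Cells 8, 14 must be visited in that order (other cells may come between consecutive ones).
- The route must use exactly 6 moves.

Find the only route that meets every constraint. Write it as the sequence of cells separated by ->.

The waypoints must appear in the order 8, 14, with no cell reused.
Route from 3: 2× down (reaching 9), left to 8, 2× down (reaching 14), right to 15 — 6 moves in all.
Check: order respected (8 at step 3, 14 at step 5); 6 moves as required.

3 -> 6 -> 9 -> 8 -> 11 -> 14 -> 15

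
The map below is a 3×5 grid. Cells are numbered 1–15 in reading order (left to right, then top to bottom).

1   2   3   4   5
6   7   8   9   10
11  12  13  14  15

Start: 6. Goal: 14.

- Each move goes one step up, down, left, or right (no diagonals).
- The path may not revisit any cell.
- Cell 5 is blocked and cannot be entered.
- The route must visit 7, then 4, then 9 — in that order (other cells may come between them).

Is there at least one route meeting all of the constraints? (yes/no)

yes

One route that works: 6 → 7 → 2 → 3 → 4 → 9 → 14.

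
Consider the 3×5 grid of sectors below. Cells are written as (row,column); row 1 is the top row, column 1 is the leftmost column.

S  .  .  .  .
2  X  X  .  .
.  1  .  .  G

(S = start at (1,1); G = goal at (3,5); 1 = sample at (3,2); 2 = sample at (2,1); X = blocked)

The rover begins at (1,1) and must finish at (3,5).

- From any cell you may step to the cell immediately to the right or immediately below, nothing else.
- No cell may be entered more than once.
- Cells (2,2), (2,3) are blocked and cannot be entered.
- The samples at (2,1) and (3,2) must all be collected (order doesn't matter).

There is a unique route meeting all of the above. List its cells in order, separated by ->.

Moves only go right or down, so the column and row indices never decrease.
Route from (1,1): 2× down (reaching (3,1)), 4× right (reaching (3,5)) — 6 moves in all.
Check: all required cells visited.

(1,1) -> (2,1) -> (3,1) -> (3,2) -> (3,3) -> (3,4) -> (3,5)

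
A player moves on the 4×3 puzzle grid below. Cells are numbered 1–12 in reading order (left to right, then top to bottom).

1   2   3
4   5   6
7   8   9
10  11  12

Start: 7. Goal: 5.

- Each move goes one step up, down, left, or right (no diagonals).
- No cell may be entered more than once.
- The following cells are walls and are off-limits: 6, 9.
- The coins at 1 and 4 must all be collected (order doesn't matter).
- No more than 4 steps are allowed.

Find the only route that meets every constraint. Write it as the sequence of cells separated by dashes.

7 - 4 - 1 - 2 - 5

Any route must reach 1 and 4 and still end at 5 within 4 moves, so the order of the required stops is forced.
Route from 7: up 2 to 1, right 1 to 2, down 1 to 5 — 4 moves in all.
Check: all required cells visited; 4 ≤ 4 moves.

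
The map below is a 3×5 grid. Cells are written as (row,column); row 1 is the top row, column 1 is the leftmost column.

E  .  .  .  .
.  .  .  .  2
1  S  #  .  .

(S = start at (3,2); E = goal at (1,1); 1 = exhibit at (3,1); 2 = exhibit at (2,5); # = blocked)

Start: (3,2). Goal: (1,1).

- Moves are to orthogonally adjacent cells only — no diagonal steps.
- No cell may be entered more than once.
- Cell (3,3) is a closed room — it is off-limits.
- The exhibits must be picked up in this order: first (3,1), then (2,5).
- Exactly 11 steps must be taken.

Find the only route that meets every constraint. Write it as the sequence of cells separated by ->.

The waypoints must appear in the order (3,1), (2,5), with no cell reused.
Route from (3,2): left to (3,1), up to (2,1), 4× right (reaching (2,5)), up to (1,5), 4× left (reaching (1,1)) — 11 moves in all.
Check: order respected (1 at step 1, 2 at step 6); 11 moves as required.

(3,2) -> (3,1) -> (2,1) -> (2,2) -> (2,3) -> (2,4) -> (2,5) -> (1,5) -> (1,4) -> (1,3) -> (1,2) -> (1,1)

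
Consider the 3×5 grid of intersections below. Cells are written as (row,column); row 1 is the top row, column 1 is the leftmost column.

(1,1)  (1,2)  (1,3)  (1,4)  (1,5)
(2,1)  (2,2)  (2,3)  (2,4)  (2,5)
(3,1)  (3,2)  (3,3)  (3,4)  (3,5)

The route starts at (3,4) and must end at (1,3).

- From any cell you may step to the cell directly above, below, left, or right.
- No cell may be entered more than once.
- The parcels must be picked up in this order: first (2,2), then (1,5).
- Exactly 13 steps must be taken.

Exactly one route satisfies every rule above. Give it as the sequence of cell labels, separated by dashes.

(3,4) - (3,3) - (3,2) - (3,1) - (2,1) - (1,1) - (1,2) - (2,2) - (2,3) - (2,4) - (2,5) - (1,5) - (1,4) - (1,3)

The waypoints must appear in the order (2,2), (1,5), with no cell reused.
Route from (3,4): left 3 to (3,1), up 2 to (1,1), right 1 to (1,2), down 1 to (2,2), right 3 to (2,5), up 1 to (1,5), left 2 to (1,3) — 13 moves in all.
Check: order respected ((2,2) at step 7, (1,5) at step 11); 13 moves as required.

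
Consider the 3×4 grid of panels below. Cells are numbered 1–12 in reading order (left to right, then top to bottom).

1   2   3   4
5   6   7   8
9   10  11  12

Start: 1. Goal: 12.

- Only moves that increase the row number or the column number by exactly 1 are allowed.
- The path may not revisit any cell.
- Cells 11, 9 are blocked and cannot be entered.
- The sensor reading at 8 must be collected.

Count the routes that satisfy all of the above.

4

A right/down-only route from 1 to 12 makes exactly 2 down-moves and 3 right-moves in some order.
With no other constraints that would be C(5,2) = 10 routes.
Split at 8 and multiply the segment counts (each segment already excludes blocked cells): 1→8: 4; 8→12: 1; product = 4.
That gives 4 routes.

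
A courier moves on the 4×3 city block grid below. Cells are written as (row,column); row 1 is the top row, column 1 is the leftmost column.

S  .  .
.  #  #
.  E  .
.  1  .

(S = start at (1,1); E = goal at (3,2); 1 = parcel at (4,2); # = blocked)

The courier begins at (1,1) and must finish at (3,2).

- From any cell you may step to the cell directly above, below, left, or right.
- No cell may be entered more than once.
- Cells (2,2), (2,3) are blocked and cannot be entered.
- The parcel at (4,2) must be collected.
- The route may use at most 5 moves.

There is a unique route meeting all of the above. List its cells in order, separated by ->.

The 5-move cap with required stops at (4,2) leaves no slack for detours.
Route from (1,1): 3× down (reaching (4,1)), right to (4,2), up to (3,2) — 5 moves in all.
Check: all required cells visited; 5 ≤ 5 moves.

(1,1) -> (2,1) -> (3,1) -> (4,1) -> (4,2) -> (3,2)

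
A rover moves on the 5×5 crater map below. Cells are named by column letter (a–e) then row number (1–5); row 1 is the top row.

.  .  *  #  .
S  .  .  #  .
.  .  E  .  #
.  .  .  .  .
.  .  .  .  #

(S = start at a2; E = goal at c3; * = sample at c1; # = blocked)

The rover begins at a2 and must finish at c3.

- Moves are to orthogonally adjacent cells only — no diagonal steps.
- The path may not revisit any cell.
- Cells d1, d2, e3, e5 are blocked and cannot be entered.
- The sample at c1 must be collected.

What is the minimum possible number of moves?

Any route passes through c1 somewhere between a2 and c3. Summing Manhattan distances along the two legs (a2 → c1 → c3) gives a lower bound of 3 + 2 = 5 moves.
A route of 5 moves achieves this: a2 → a1 → b1 → c1 → c2 → c3.
Since 5 matches the lower bound, it is optimal.

5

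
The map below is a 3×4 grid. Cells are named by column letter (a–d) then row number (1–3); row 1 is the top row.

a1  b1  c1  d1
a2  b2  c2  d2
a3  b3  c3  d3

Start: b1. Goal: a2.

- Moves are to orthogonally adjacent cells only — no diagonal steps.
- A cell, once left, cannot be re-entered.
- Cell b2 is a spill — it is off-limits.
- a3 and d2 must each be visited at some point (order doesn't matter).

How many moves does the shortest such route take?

Any route passes through a3 and d2 in some order between b1 and a2. Summing Manhattan distances along each leg and taking the cheapest ordering (b1 → d2 → a3 → a2) gives a lower bound of 3 + 4 + 1 = 8 moves.
A route of 8 moves achieves this: b1 → c1 → c2 → d2 → d3 → c3 → b3 → a3 → a2.
Since 8 matches the lower bound, it is optimal.

8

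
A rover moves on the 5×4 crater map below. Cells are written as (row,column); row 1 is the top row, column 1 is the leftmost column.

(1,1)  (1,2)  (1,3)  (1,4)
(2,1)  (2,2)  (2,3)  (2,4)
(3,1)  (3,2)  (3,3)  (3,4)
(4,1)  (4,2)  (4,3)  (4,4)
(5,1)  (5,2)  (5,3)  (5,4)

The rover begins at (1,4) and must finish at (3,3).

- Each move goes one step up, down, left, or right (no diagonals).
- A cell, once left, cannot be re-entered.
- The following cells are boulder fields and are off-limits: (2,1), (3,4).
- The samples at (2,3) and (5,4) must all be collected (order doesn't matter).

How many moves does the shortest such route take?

11

Any route passes through (2,3) and (5,4) in some order between (1,4) and (3,3). Summing Manhattan distances along each leg and taking the cheapest ordering ((1,4) → (5,4) → (2,3) → (3,3)) gives a lower bound of 4 + 4 + 1 = 9 moves.
The shortest route satisfying every rule uses 11 moves: (1,4) → (2,4) → (2,3) → (2,2) → (3,2) → (4,2) → (5,2) → (5,3) → (5,4) → (4,4) → (4,3) → (3,3).
The no-revisit rule (legs can't share cells) pushes the minimum above the 9-move bound; an exhaustive check rules out every length from 9 to 10, leaving 11 as the minimum.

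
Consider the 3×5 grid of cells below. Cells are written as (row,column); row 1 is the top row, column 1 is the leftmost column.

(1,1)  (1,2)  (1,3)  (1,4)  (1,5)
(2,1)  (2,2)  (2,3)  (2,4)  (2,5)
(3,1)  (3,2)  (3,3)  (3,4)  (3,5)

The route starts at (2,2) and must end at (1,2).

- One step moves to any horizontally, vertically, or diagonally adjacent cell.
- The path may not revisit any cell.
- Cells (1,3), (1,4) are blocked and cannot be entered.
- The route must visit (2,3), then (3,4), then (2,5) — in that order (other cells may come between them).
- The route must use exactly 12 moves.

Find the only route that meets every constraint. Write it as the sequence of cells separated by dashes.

(2,2) - (2,3) - (3,4) - (3,5) - (2,5) - (1,5) - (2,4) - (3,3) - (3,2) - (3,1) - (2,1) - (1,1) - (1,2)

The waypoints must appear in the order (2,3), (3,4), (2,5), with no cell reused.
Route from (2,2): right 1 to (2,3), down-right 1 to (3,4), right 1 to (3,5), up 2 to (1,5), down-left 2 to (3,3), left 2 to (3,1), up 2 to (1,1), right 1 to (1,2) — 12 moves in all.
Check: order respected ((2,3) at step 1, (3,4) at step 2, (2,5) at step 4); 12 moves as required.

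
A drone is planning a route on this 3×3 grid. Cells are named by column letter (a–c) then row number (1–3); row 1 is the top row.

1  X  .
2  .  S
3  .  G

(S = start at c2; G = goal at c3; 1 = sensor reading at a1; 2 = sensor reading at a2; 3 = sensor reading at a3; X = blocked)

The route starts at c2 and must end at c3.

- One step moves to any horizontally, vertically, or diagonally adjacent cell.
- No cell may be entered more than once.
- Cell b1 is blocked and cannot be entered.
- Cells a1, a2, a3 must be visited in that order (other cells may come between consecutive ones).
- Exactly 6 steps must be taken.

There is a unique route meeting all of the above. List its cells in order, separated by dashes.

c2 - b2 - a1 - a2 - a3 - b3 - c3

The waypoints must appear in the order a1, a2, a3, with no cell reused.
Route from c2: left 1 to b2, up-left 1 to a1, down 2 to a3, right 2 to c3 — 6 moves in all.
Check: order respected (1 at step 2, 2 at step 3, 3 at step 4); 6 moves as required.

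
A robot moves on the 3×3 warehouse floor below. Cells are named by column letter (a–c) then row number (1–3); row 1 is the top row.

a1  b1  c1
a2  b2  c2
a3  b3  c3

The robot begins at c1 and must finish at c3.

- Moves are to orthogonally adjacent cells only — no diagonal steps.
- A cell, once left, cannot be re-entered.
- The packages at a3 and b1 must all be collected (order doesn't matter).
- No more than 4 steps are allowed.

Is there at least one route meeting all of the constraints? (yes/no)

no

Even ignoring the no-revisit rule, getting from c1 to c3, taking the cheapest ordering c1 → b1 → a3 → c3 needs at least 1 + 3 + 2 = 6 moves (Manhattan distance per leg), which exceeds the 4-move limit.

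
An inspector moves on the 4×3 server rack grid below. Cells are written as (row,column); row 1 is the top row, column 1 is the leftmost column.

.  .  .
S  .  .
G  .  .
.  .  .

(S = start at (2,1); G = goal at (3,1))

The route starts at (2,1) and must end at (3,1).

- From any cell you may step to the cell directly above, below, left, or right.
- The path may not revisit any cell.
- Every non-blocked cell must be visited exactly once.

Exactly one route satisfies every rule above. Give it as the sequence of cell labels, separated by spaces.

Need to visit all 12 open cells exactly once, starting at (2,1) and ending at (3,1).
Cell (4,1) has only two open neighbours ((3,1) and (4,2)), so the path must pass straight through it: one of those is the cell it's entered from and the other is where it exits.
Route from (2,1): up to (1,1), 2× right (reaching (1,3)), down to (2,3), left to (2,2), down to (3,2), right to (3,3), down to (4,3), 2× left (reaching (4,1)), up to (3,1) — 11 moves in all.
Check: all 12 open cells covered.

(2,1) (1,1) (1,2) (1,3) (2,3) (2,2) (3,2) (3,3) (4,3) (4,2) (4,1) (3,1)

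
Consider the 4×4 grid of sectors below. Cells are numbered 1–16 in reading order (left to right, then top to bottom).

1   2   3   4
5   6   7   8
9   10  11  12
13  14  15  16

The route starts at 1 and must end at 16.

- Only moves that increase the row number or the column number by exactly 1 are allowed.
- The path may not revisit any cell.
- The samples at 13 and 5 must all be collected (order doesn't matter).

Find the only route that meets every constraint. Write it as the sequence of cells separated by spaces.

1 5 9 13 14 15 16

Moves only go right or down, so the column and row indices never decrease.
Route from 1: down 3 to 13, right 3 to 16 — 6 moves in all.
Check: all required cells visited.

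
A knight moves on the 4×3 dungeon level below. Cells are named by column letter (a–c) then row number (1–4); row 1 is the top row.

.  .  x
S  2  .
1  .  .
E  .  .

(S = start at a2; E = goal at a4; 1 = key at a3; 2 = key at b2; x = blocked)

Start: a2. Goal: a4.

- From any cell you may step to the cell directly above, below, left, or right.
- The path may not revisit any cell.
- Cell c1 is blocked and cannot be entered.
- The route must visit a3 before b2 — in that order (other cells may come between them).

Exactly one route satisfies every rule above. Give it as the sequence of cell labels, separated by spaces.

The waypoints must appear in the order a3, b2, with no cell reused.
Route from a2: down 1 to a3, right 1 to b3, up 1 to b2, right 1 to c2, down 2 to c4, left 2 to a4 — 8 moves in all.
Check: order respected (1 at step 1, 2 at step 3).

a2 a3 b3 b2 c2 c3 c4 b4 a4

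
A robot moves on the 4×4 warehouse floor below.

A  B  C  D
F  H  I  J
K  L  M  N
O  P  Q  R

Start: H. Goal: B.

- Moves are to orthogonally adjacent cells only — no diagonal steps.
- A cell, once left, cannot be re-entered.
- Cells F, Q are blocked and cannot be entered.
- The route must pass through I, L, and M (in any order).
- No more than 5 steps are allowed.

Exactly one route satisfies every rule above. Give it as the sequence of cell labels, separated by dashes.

H - L - M - I - C - B

Any route must reach I, L, and M and still end at B within 5 moves, so the order of the required stops is forced.
Route from H: down to L, right to M, 2× up (reaching C), left to B — 5 moves in all.
Check: all required cells visited; 5 ≤ 5 moves.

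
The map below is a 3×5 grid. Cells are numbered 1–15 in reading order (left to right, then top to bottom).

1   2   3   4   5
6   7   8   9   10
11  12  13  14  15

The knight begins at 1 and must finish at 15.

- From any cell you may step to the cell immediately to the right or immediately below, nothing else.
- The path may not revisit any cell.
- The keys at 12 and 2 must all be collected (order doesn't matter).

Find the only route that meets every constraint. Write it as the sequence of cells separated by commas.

Moves only go right or down, so the column and row indices never decrease.
Route from 1: right 1 to 2, down 2 to 12, right 3 to 15 — 6 moves in all.
Check: all required cells visited.

1, 2, 7, 12, 13, 14, 15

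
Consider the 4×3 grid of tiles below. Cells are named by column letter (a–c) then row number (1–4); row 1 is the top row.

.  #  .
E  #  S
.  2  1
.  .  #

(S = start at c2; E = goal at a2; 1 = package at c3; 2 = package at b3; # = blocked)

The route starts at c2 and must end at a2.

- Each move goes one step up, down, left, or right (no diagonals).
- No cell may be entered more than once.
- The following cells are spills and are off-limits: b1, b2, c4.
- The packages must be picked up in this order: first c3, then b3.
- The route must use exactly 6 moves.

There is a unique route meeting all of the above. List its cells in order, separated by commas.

The waypoints must appear in the order c3, b3, with no cell reused.
Route from c2: down to c3, left to b3, down to b4, left to a4, 2× up (reaching a2) — 6 moves in all.
Check: order respected (1 at step 1, 2 at step 2); 6 moves as required.

c2, c3, b3, b4, a4, a3, a2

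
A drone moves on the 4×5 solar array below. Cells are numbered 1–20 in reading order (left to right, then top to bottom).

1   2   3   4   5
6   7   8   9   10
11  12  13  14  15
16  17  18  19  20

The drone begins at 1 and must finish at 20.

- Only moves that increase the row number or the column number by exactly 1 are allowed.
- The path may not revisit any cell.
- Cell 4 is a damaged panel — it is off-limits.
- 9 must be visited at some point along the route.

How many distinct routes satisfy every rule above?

A right/down-only route from 1 to 20 makes exactly 3 down-moves and 4 right-moves in some order.
With no other constraints that would be C(7,3) = 35 routes.
Split at 9 and multiply the segment counts (each segment already excludes blocked cells): 1→9: 3; 9→20: 3; product = 9.
That gives 9 routes.

9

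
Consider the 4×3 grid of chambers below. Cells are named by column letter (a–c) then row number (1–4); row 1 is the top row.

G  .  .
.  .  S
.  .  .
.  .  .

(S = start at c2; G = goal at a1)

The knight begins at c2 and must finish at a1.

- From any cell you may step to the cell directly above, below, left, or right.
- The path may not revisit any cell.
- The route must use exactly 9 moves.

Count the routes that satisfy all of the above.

7

Need simple routes of exactly 9 moves from c2 to a1 (Manhattan distance 3, so 3 moves are spent on a detour and 3 undoing it).
Enumerating: c2 c1 b1 b2 b3 b4 a4 a3 a2 a1 | c2 c3 c4 b4 b3 a3 a2 b2 b1 a1 | c2 c3 c4 b4 a4 a3 a2 b2 b1 a1 | c2 c3 c4 b4 a4 a3 b3 b2 b1 a1 | c2 c3 c4 b4 a4 a3 b3 b2 a2 a1 | c2 c3 b3 b4 a4 a3 a2 b2 b1 a1 | c2 b2 b3 c3 c4 b4 a4 a3 a2 a1.
That gives 7 routes.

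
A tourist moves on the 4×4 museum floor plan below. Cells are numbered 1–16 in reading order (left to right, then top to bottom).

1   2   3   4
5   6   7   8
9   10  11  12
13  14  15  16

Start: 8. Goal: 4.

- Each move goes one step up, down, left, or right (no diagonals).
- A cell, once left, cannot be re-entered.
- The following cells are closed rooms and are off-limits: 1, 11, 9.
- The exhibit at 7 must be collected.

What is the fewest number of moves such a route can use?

3

Any route passes through 7 somewhere between 8 and 4. Summing Manhattan distances along the two legs (8 → 7 → 4) gives a lower bound of 1 + 2 = 3 moves.
A route of 3 moves achieves this: 8 → 7 → 3 → 4.
Since 3 matches the lower bound, it is optimal.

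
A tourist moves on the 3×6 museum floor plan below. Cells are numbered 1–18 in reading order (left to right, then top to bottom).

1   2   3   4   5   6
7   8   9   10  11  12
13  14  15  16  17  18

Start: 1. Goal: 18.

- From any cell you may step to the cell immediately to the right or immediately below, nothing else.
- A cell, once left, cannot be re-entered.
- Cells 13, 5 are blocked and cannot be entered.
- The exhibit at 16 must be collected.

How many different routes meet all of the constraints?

A right/down-only route from 1 to 18 makes exactly 2 down-moves and 5 right-moves in some order.
With no other constraints that would be C(7,2) = 21 routes.
Split at 16 and multiply the segment counts (each segment already excludes blocked cells): 1→16: 9; 16→18: 1; product = 9.
That gives 9 routes.

9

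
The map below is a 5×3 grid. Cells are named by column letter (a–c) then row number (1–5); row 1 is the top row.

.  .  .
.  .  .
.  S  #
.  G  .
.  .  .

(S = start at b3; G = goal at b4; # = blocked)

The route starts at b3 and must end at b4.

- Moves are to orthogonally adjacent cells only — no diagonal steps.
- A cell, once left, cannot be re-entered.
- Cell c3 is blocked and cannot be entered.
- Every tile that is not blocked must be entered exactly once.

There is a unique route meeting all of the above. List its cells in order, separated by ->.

Need to visit all 14 open cells exactly once, starting at b3 and ending at b4.
Cell a5 has only two open neighbours (a4 and b5), so the path must pass straight through it: one of those is the cell it's entered from and the other is where it exits.
Route from b3: up to b2, right to c2, up to c1, 2× left (reaching a1), 4× down (reaching a5), 2× right (reaching c5), up to c4, left to b4 — 13 moves in all.
Check: all 14 open cells covered.

b3 -> b2 -> c2 -> c1 -> b1 -> a1 -> a2 -> a3 -> a4 -> a5 -> b5 -> c5 -> c4 -> b4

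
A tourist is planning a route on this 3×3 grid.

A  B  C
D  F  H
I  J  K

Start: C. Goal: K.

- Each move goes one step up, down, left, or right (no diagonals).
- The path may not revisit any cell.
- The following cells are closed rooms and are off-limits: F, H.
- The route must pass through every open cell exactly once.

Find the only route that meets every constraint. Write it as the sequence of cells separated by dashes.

C - B - A - D - I - J - K

Need to visit all 7 open cells exactly once, starting at C and ending at K.
Cell J has only two open neighbours (I and K), so the path must pass straight through it: one of those is the cell it's entered from and the other is where it exits.
Route from C: left 2 to A, down 2 to I, right 2 to K — 6 moves in all.
Check: all 7 open cells covered.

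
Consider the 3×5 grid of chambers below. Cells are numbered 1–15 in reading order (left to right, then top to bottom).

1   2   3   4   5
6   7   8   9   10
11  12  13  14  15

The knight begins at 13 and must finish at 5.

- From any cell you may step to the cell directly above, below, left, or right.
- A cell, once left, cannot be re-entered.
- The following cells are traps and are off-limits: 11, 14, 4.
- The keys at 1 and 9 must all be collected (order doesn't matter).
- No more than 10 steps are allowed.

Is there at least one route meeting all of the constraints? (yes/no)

One route that works: 13 → 12 → 7 → 6 → 1 → 2 → 3 → 8 → 9 → 10 → 5.

yes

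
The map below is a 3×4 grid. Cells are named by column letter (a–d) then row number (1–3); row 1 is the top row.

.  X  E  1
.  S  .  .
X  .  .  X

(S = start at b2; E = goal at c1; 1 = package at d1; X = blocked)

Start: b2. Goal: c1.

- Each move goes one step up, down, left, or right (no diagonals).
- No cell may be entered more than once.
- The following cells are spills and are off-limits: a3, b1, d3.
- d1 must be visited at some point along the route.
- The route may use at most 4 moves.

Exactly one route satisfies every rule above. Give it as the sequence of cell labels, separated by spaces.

The 4-move cap with required stops at d1 leaves no slack for detours.
Route from b2: right 2 to d2, up 1 to d1, left 1 to c1 — 4 moves in all.
Check: all required cells visited; 4 ≤ 4 moves.

b2 c2 d2 d1 c1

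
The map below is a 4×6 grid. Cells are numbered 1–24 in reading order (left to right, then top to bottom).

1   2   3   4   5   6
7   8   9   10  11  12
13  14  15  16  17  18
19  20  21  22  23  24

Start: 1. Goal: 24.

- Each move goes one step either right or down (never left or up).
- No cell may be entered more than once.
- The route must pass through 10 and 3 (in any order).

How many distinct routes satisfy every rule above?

A right/down-only route from 1 to 24 makes exactly 3 down-moves and 5 right-moves in some order.
With no other constraints that would be C(8,3) = 56 routes.
A monotone route can only reach the required cells in the order 3, 10, so split there and multiply the segment counts: 1→3: 1; 3→10: 2; 10→24: 6; product = 12.
That gives 12 routes.

12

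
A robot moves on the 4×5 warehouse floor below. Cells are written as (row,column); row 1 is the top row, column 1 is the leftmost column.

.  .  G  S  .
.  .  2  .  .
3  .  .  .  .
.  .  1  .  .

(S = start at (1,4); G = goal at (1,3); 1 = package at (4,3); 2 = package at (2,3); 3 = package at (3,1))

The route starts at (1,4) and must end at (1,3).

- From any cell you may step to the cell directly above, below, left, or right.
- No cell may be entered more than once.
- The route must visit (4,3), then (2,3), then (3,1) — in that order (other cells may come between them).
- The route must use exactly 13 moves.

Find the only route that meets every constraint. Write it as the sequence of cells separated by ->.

The waypoints must appear in the order (4,3), (2,3), (3,1), with no cell reused.
Route from (1,4): down 3 to (4,4), left 1 to (4,3), up 2 to (2,3), left 1 to (2,2), down 1 to (3,2), left 1 to (3,1), up 2 to (1,1), right 2 to (1,3) — 13 moves in all.
Check: order respected (1 at step 4, 2 at step 6, 3 at step 9); 13 moves as required.

(1,4) -> (2,4) -> (3,4) -> (4,4) -> (4,3) -> (3,3) -> (2,3) -> (2,2) -> (3,2) -> (3,1) -> (2,1) -> (1,1) -> (1,2) -> (1,3)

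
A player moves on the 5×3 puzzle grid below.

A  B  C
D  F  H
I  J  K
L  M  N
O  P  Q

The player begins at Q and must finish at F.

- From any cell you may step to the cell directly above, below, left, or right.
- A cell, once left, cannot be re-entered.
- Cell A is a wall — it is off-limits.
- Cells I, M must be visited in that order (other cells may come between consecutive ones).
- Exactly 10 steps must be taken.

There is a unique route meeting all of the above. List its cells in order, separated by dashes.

Q - P - O - L - I - J - M - N - K - H - F

The waypoints must appear in the order I, M, with no cell reused.
Route from Q: 2× left (reaching O), 2× up (reaching I), right to J, down to M, right to N, 2× up (reaching H), left to F — 10 moves in all.
Check: order respected (I at step 4, M at step 6); 10 moves as required.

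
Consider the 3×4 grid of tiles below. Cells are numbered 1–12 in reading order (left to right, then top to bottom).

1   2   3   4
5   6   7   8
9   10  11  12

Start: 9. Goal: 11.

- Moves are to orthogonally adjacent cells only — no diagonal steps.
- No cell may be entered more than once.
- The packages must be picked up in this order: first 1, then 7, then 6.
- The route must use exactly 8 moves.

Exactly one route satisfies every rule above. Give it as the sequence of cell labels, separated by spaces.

9 5 1 2 3 7 6 10 11

The waypoints must appear in the order 1, 7, 6, with no cell reused.
Route from 9: up 2 to 1, right 2 to 3, down 1 to 7, left 1 to 6, down 1 to 10, right 1 to 11 — 8 moves in all.
Check: order respected (1 at step 2, 7 at step 5, 6 at step 6); 8 moves as required.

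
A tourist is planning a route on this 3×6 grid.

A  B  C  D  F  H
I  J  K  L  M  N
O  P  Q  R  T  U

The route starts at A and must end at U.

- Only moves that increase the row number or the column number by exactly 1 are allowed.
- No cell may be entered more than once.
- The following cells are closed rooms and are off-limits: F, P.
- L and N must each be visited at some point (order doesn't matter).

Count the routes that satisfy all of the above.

4

A right/down-only route from A to U makes exactly 2 down-moves and 5 right-moves in some order.
With no other constraints that would be C(7,2) = 21 routes.
A monotone route can only reach the required cells in the order L, N, so split there and multiply the segment counts (each segment already excludes blocked cells): A→L: 4; L→N: 1; N→U: 1; product = 4.
That gives 4 routes.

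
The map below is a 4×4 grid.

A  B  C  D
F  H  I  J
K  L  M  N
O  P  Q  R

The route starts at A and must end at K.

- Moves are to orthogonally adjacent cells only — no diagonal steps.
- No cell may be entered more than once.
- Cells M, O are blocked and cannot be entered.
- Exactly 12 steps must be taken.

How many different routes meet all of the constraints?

Need simple routes of exactly 12 moves from A to K (Manhattan distance 2, so 5 moves are spent on a detour and 5 undoing it).
Enumerating: A F H B C I J N R Q P L K | A F H B C D J N R Q P L K | A F H I C D J N R Q P L K | A B H I C D J N R Q P L K | A B C I J N R Q P L H F K | A B C D J N R Q P L H F K.
That gives 6 routes.

6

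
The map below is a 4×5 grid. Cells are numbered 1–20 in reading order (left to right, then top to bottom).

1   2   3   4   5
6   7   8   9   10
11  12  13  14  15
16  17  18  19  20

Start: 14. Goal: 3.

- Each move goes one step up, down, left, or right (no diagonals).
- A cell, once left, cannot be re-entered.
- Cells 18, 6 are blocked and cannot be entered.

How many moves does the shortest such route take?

3

The Manhattan distance from 14 to 3 is |3−1| + |4−3| = 3, so at least 3 moves are needed.
A route of 3 moves achieves this: 14 → 9 → 4 → 3.
Since 3 matches the lower bound, it is optimal.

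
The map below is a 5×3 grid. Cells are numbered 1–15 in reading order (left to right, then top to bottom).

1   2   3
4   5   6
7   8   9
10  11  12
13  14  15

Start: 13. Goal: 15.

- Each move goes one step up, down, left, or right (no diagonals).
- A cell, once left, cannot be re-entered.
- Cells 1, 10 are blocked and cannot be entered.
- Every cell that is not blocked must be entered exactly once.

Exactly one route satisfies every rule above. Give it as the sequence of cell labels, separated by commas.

Need to visit all 13 open cells exactly once, starting at 13 and ending at 15.
Route from 13: right to 14, 2× up (reaching 8), left to 7, up to 4, right to 5, up to 2, right to 3, 4× down (reaching 15) — 12 moves in all.
Check: all 13 open cells covered.

13, 14, 11, 8, 7, 4, 5, 2, 3, 6, 9, 12, 15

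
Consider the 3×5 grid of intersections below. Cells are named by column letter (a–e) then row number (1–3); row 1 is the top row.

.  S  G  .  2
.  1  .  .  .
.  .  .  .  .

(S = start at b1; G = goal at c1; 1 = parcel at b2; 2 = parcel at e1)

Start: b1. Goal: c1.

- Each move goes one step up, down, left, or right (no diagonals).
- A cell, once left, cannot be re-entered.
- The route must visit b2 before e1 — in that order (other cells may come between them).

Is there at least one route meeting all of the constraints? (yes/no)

One route that works: b1 → b2 → c2 → d2 → e2 → e1 → d1 → c1.

yes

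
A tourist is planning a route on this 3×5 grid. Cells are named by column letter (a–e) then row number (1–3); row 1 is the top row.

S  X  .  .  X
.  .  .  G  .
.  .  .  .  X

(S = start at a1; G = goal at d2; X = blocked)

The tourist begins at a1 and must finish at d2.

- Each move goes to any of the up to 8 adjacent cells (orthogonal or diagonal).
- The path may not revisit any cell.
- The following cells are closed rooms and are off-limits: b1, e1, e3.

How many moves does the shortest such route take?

With diagonal moves allowed, the Chebyshev distance max(|Δrow|,|Δcol|) from a1 to d2 is 3, so at least 3 moves are needed.
A route of 3 moves achieves this: a1 → b2 → c1 → d2.
Since 3 matches the lower bound, it is optimal.

3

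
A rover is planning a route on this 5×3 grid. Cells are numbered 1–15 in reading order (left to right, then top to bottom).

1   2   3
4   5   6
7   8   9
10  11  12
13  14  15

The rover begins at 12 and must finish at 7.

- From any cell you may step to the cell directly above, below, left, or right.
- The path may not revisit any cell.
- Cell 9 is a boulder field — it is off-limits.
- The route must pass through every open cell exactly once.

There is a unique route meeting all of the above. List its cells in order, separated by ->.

12 -> 15 -> 14 -> 13 -> 10 -> 11 -> 8 -> 5 -> 6 -> 3 -> 2 -> 1 -> 4 -> 7

Need to visit all 14 open cells exactly once, starting at 12 and ending at 7.
Cell 15 has only two open neighbours (12 and 14), so the path must pass straight through it: one of those is the cell it's entered from and the other is where it exits.
Route from 12: down to 15, 2× left (reaching 13), up to 10, right to 11, 2× up (reaching 5), right to 6, up to 3, 2× left (reaching 1), 2× down (reaching 7) — 13 moves in all.
Check: all 14 open cells covered.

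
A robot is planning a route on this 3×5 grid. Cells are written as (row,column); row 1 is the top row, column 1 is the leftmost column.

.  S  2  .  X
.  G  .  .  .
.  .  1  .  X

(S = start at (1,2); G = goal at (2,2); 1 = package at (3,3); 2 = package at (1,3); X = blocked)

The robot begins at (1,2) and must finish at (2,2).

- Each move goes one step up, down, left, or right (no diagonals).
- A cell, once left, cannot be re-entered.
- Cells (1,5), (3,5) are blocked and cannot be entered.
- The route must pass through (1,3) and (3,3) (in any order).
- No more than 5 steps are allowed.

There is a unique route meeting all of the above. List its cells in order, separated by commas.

Any route must reach (1,3) and (3,3) and still end at (2,2) within 5 moves, so the order of the required stops is forced.
Route from (1,2): right 1 to (1,3), down 2 to (3,3), left 1 to (3,2), up 1 to (2,2) — 5 moves in all.
Check: all required cells visited; 5 ≤ 5 moves.

(1,2), (1,3), (2,3), (3,3), (3,2), (2,2)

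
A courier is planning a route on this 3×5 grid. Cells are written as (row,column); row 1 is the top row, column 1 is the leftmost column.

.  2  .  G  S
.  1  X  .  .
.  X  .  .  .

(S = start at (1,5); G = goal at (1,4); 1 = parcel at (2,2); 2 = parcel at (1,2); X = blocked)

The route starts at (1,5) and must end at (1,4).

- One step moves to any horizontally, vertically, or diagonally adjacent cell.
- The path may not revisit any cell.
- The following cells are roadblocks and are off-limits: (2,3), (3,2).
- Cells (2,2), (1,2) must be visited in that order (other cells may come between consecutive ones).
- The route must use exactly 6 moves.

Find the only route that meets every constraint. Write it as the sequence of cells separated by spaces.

The waypoints must appear in the order (2,2), (1,2), with no cell reused.
Route from (1,5): down-left 2 to (3,3), up-left 1 to (2,2), up 1 to (1,2), right 2 to (1,4) — 6 moves in all.
Check: order respected (1 at step 3, 2 at step 4); 6 moves as required.

(1,5) (2,4) (3,3) (2,2) (1,2) (1,3) (1,4)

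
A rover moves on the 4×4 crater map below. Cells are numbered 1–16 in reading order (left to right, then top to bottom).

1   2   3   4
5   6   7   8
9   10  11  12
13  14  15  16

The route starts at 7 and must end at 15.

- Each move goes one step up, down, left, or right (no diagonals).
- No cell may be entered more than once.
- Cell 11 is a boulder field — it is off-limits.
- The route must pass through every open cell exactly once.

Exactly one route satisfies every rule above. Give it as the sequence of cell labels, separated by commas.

Need to visit all 15 open cells exactly once, starting at 7 and ending at 15.
Cell 16 has only two open neighbours (12 and 15), so the path must pass straight through it: one of those is the cell it's entered from and the other is where it exits.
Route from 7: left to 6, 2× down (reaching 14), left to 13, 3× up (reaching 1), 3× right (reaching 4), 3× down (reaching 16), left to 15 — 14 moves in all.
Check: all 15 open cells covered.

7, 6, 10, 14, 13, 9, 5, 1, 2, 3, 4, 8, 12, 16, 15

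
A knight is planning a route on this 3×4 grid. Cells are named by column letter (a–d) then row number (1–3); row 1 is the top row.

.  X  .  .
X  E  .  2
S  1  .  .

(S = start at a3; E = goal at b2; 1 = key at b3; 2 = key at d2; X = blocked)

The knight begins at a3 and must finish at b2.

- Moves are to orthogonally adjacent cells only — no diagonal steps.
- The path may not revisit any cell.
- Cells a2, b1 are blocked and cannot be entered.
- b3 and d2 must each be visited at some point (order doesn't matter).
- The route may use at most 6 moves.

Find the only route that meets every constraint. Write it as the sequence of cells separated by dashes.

a3 - b3 - c3 - d3 - d2 - c2 - b2

The budget equals the shortest possible length, so every move has to be on a shortest route through the required cells.
Route from a3: right 3 to d3, up 1 to d2, left 2 to b2 — 6 moves in all.
Check: all required cells visited; 6 ≤ 6 moves.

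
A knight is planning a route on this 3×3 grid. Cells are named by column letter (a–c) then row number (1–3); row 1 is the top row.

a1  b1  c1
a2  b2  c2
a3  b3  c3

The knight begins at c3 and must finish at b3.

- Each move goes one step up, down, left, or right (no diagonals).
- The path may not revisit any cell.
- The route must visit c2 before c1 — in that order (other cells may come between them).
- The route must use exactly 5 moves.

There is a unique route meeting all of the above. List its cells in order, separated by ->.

c3 -> c2 -> c1 -> b1 -> b2 -> b3

The waypoints must appear in the order c2, c1, with no cell reused.
Route from c3: up 2 to c1, left 1 to b1, down 2 to b3 — 5 moves in all.
Check: order respected (c2 at step 1, c1 at step 2); 5 moves as required.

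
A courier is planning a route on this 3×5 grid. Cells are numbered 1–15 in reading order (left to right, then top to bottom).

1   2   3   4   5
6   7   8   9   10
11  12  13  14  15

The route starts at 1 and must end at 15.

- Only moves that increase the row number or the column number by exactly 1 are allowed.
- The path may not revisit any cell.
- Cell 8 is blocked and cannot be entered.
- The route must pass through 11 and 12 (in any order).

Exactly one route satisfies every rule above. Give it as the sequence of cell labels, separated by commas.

1, 6, 11, 12, 13, 14, 15

Moves only go right or down, so the column and row indices never decrease.
Route from 1: down 2 to 11, right 4 to 15 — 6 moves in all.
Check: all required cells visited.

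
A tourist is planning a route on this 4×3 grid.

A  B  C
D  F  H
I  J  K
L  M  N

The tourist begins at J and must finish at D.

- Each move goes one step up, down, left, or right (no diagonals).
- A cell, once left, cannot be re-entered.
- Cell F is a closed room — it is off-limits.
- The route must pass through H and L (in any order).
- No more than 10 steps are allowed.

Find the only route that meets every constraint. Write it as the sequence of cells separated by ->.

J -> I -> L -> M -> N -> K -> H -> C -> B -> A -> D

Any route must reach H and L and still end at D within 10 moves, so the order of the required stops is forced.
Route from J: left 1 to I, down 1 to L, right 2 to N, up 3 to C, left 2 to A, down 1 to D — 10 moves in all.
Check: all required cells visited; 10 ≤ 10 moves.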